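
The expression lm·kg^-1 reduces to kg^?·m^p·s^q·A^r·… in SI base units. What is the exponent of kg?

lm = cd·sr = cd (luminous flux; sr is dimensionless).
Combining: lm·kg⁻¹ = cd · kg⁻¹ = kg⁻¹·cd.
The exponent of kg is -1.

-1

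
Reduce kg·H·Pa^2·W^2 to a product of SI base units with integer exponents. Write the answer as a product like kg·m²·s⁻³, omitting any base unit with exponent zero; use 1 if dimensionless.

H = Wb/A (inductance = flux per current),
    = kg·m²·s⁻²·A⁻².
Pa = N/m² (pressure = force per area),
    = kg·m⁻¹·s⁻².
So Pa² = kg²·m⁻²·s⁻⁴.
W = J/s (power = energy per time),
    = kg·m²·s⁻³.
So W² = kg²·m⁴·s⁻⁶.
Combining: kg·H·Pa²·W² = kg · (kg·m²·s⁻²·A⁻²) · (kg²·m⁻²·s⁻⁴) · (kg²·m⁴·s⁻⁶) = kg⁶·m⁴·s⁻¹²·A⁻².

kg⁶·m⁴·s⁻¹²·A⁻²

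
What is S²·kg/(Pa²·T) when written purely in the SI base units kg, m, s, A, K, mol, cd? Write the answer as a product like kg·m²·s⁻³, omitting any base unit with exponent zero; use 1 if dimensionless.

kg⁻⁴·m⁻²·s¹²·A⁵

S = 1/Ω (conductance is reciprocal resistance),
    = kg⁻¹·m⁻²·s³·A².
So S² = kg⁻²·m⁻⁴·s⁶·A⁴.
Pa = N/m² (pressure = force per area),
    = kg·m⁻¹·s⁻².
So Pa⁻² = kg⁻²·m²·s⁴.
T = Wb/m² (flux density = flux per area),
    = kg·s⁻²·A⁻¹.
So T⁻¹ = kg⁻¹·s²·A.
Combining: S²·Pa⁻²·kg·T⁻¹ = (kg⁻²·m⁻⁴·s⁶·A⁴) · (kg⁻²·m²·s⁴) · kg · (kg⁻¹·s²·A) = kg⁻⁴·m⁻²·s¹²·A⁵.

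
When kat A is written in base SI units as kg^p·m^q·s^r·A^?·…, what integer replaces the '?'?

kat = mol/s = s⁻¹·mol (catalytic activity).
Combining: kat·A = (s⁻¹·mol) · A = s⁻¹·A·mol.
The exponent of A is 1.

1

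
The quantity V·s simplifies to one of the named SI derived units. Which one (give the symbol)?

V = W/A (potential = power per current),
    = kg·m²·s⁻³·A⁻¹.
Combining: V·s = (kg·m²·s⁻³·A⁻¹) · s = kg·m²·s⁻²·A⁻¹.
kg·m²·s⁻²·A⁻¹ is the base-SI form of the weber.

Wb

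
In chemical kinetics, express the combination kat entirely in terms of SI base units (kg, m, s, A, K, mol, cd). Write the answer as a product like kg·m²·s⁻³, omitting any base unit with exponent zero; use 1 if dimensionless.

kat = mol/s = s⁻¹·mol (catalytic activity).

s⁻¹·mol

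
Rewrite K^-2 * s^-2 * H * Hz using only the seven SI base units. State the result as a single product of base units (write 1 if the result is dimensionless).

kg·m²·s⁻⁵·A⁻²·K⁻²

H = kg·m²·s⁻²·A⁻².
Hz = s⁻¹.
Combining: K⁻²·s⁻²·H·Hz = K⁻² · s⁻² · (kg·m²·s⁻²·A⁻²) · s⁻¹ = kg·m²·s⁻⁵·A⁻²·K⁻².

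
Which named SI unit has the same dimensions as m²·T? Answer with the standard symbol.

T = kg·s⁻²·A⁻¹.
Combining: m²·T = m² · (kg·s⁻²·A⁻¹) = kg·m²·s⁻²·A⁻¹.
kg·m²·s⁻²·A⁻¹ is the base-SI form of the weber.

Wb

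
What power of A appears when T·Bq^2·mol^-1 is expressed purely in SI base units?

T = kg·s⁻²·A⁻¹.
Bq = s⁻¹.
So Bq² = s⁻².
Combining: T·Bq²·mol⁻¹ = (kg·s⁻²·A⁻¹) · s⁻² · mol⁻¹ = kg·s⁻⁴·A⁻¹·mol⁻¹.
The exponent of A is -1.

-1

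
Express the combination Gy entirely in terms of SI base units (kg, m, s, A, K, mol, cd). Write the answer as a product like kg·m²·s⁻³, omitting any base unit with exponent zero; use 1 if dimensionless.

m²·s⁻²

Gy = J/kg (absorbed dose = energy per mass),
    = m²·s⁻².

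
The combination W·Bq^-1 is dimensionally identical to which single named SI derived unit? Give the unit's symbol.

J

W = kg·m²·s⁻³.
Bq = s⁻¹.
So Bq⁻¹ = s.
Combining: W·Bq⁻¹ = (kg·m²·s⁻³) · s = kg·m²·s⁻².
kg·m²·s⁻² is the base-SI form of the joule.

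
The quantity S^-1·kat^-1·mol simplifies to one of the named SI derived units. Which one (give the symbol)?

S = 1/Ω (conductance is reciprocal resistance),
    = kg⁻¹·m⁻²·s³·A².
So S⁻¹ = kg·m²·s⁻³·A⁻².
kat = mol/s = s⁻¹·mol (catalytic activity).
So kat⁻¹ = s·mol⁻¹.
Combining: S⁻¹·kat⁻¹·mol = (kg·m²·s⁻³·A⁻²) · (s·mol⁻¹) · mol = kg·m²·s⁻²·A⁻².
kg·m²·s⁻²·A⁻² is the base-SI form of the henry.

H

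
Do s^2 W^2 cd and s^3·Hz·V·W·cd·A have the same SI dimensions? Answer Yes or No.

Yes

Left side:
  W = kg·m²·s⁻³.
  So W² = kg²·m⁴·s⁻⁶.
  Combining: s²·W²·cd = s² · (kg²·m⁴·s⁻⁶) · cd = kg²·m⁴·s⁻⁴·cd.
Right side:
  Hz = 1/s = s⁻¹ (frequency is cycles per second).
  V = W/A (potential = power per current),
      = kg·m²·s⁻³·A⁻¹.
  W = J/s (power = energy per time),
      = kg·m²·s⁻³.
  Combining: s³·Hz·V·W·cd·A = s³ · s⁻¹ · (kg·m²·s⁻³·A⁻¹) · (kg·m²·s⁻³) · cd · A = kg²·m⁴·s⁻⁴·cd.
Both reduce to kg²·m⁴·s⁻⁴·cd.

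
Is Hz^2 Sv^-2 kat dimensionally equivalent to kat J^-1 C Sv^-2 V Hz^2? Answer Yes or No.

Yes

Left side:
  Hz = 1/s = s⁻¹ (frequency is cycles per second).
  So Hz² = s⁻².
  Sv = J/kg (equivalent dose = energy per mass),
      = m²·s⁻².
  So Sv⁻² = m⁻⁴·s⁴.
  kat = mol/s = s⁻¹·mol (catalytic activity).
  Combining: Hz²·Sv⁻²·kat = s⁻² · (m⁻⁴·s⁴) · (s⁻¹·mol) = m⁻⁴·s·mol.
Right side:
  kat = s⁻¹·mol.
  J = kg·m²·s⁻².
  So J⁻¹ = kg⁻¹·m⁻²·s².
  C = s·A.
  Sv = m²·s⁻².
  So Sv⁻² = m⁻⁴·s⁴.
  V = kg·m²·s⁻³·A⁻¹.
  Hz = s⁻¹.
  So Hz² = s⁻².
  Combining: kat·J⁻¹·C·Sv⁻²·V·Hz² = (s⁻¹·mol) · (kg⁻¹·m⁻²·s²) · (s·A) · (m⁻⁴·s⁴) · (kg·m²·s⁻³·A⁻¹) · s⁻² = m⁻⁴·s·mol.
Both reduce to m⁻⁴·s·mol.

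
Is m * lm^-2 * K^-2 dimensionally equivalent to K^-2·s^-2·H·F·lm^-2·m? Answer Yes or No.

Left side:
  lm = cd·sr = cd (luminous flux; sr is dimensionless).
  So lm⁻² = cd⁻².
  Combining: m·lm⁻²·K⁻² = m · cd⁻² · K⁻² = m·K⁻²·cd⁻².
Right side:
  H = Wb/A (inductance = flux per current),
      = kg·m²·s⁻²·A⁻².
  F = C/V (capacitance = charge per voltage),
      = A·s/(kg·m²·s⁻³·A⁻¹) (substituting C and V),
      = kg⁻¹·m⁻²·s⁴·A².
  lm = cd·sr = cd (luminous flux; sr is dimensionless).
  So lm⁻² = cd⁻².
  Combining: K⁻²·s⁻²·H·F·lm⁻²·m = K⁻² · s⁻² · (kg·m²·s⁻²·A⁻²) · (kg⁻¹·m⁻²·s⁴·A²) · cd⁻² · m = m·K⁻²·cd⁻².
Both reduce to m·K⁻²·cd⁻².

Yes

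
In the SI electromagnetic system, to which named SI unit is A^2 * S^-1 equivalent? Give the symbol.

W

S = kg⁻¹·m⁻²·s³·A².
So S⁻¹ = kg·m²·s⁻³·A⁻².
Combining: A²·S⁻¹ = A² · (kg·m²·s⁻³·A⁻²) = kg·m²·s⁻³.
kg·m²·s⁻³ is the base-SI form of the watt.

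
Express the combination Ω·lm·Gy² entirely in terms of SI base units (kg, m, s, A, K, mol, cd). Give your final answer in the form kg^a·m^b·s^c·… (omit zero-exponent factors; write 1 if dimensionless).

kg·m⁶·s⁻⁷·A⁻²·cd

Ω = V/A (resistance = voltage per current),
    = kg·m²·s⁻³·A⁻².
lm = cd·sr = cd (luminous flux; sr is dimensionless).
Gy = J/kg (absorbed dose = energy per mass),
    = m²·s⁻².
So Gy² = m⁴·s⁻⁴.
Combining: Ω·lm·Gy² = (kg·m²·s⁻³·A⁻²) · cd · (m⁴·s⁻⁴) = kg·m⁶·s⁻⁷·A⁻²·cd.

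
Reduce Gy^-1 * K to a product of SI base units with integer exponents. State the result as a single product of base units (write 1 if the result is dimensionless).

m⁻²·s²·K

Gy = m²·s⁻².
So Gy⁻¹ = m⁻²·s².
Combining: Gy⁻¹·K = (m⁻²·s²) · K = m⁻²·s²·K.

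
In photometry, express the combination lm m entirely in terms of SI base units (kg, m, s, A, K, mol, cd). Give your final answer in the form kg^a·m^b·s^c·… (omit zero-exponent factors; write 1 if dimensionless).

lm = cd·sr = cd (luminous flux; sr is dimensionless).
Combining: lm·m = cd · m = m·cd.

m·cd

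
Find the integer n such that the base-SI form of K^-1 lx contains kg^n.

0

lx = m⁻²·cd.
Combining: K⁻¹·lx = K⁻¹ · (m⁻²·cd) = m⁻²·K⁻¹·cd.
The exponent of kg is 0.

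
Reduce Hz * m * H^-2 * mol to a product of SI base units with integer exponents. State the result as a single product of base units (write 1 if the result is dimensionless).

Hz = 1/s = s⁻¹ (frequency is cycles per second).
H = Wb/A (inductance = flux per current),
    = kg·m²·s⁻²·A⁻².
So H⁻² = kg⁻²·m⁻⁴·s⁴·A⁴.
Combining: Hz·m·H⁻²·mol = s⁻¹ · m · (kg⁻²·m⁻⁴·s⁴·A⁴) · mol = kg⁻²·m⁻³·s³·A⁴·mol.

kg⁻²·m⁻³·s³·A⁴·mol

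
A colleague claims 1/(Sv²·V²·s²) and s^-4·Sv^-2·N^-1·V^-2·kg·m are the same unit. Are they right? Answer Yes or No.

Yes

Left side:
  Sv = J/kg (equivalent dose = energy per mass),
      = m²·s⁻².
  So Sv⁻² = m⁻⁴·s⁴.
  V = W/A (potential = power per current),
      = kg·m²·s⁻³·A⁻¹.
  So V⁻² = kg⁻²·m⁻⁴·s⁶·A².
  Combining: Sv⁻²·V⁻²·s⁻² = (m⁻⁴·s⁴) · (kg⁻²·m⁻⁴·s⁶·A²) · s⁻² = kg⁻²·m⁻⁸·s⁸·A².
Right side:
  Sv = J/kg (equivalent dose = energy per mass),
      = m²·s⁻².
  So Sv⁻² = m⁻⁴·s⁴.
  N = kg·m/s² = kg·m·s⁻² (force = mass × acceleration).
  So N⁻¹ = kg⁻¹·m⁻¹·s².
  V = W/A (potential = power per current),
      = kg·m²·s⁻³·A⁻¹.
  So V⁻² = kg⁻²·m⁻⁴·s⁶·A².
  Combining: s⁻⁴·Sv⁻²·N⁻¹·V⁻²·kg·m = s⁻⁴ · (m⁻⁴·s⁴) · (kg⁻¹·m⁻¹·s²) · (kg⁻²·m⁻⁴·s⁶·A²) · kg · m = kg⁻²·m⁻⁸·s⁸·A².
Both reduce to kg⁻²·m⁻⁸·s⁸·A².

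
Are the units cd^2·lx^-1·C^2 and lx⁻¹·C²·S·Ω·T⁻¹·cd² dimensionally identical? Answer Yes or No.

No

Left side:
  lx = m⁻²·cd.
  So lx⁻¹ = m²·cd⁻¹.
  C = s·A.
  So C² = s²·A².
  Combining: cd²·lx⁻¹·C² = cd² · (m²·cd⁻¹) · (s²·A²) = m²·s²·A²·cd.
Right side:
  lx = m⁻²·cd.
  So lx⁻¹ = m²·cd⁻¹.
  C = s·A.
  So C² = s²·A².
  S = kg⁻¹·m⁻²·s³·A².
  Ω = kg·m²·s⁻³·A⁻².
  T = kg·s⁻²·A⁻¹.
  So T⁻¹ = kg⁻¹·s²·A.
  Combining: lx⁻¹·C²·S·Ω·T⁻¹·cd² = (m²·cd⁻¹) · (s²·A²) · (kg⁻¹·m⁻²·s³·A²) · (kg·m²·s⁻³·A⁻²) · (kg⁻¹·s²·A) · cd² = kg⁻¹·m²·s⁴·A³·cd.
Left is m²·s²·A²·cd; right is kg⁻¹·m²·s⁴·A³·cd — different.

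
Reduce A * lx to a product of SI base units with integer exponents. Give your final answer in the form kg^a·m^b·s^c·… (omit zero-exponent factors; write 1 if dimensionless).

m⁻²·A·cd

lx = lm/m² (illuminance = luminous flux per area),
    = m⁻²·cd.
Combining: A·lx = A · (m⁻²·cd) = m⁻²·A·cd.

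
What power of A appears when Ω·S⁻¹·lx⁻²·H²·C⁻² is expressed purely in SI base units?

Ω = kg·m²·s⁻³·A⁻².
S = kg⁻¹·m⁻²·s³·A².
So S⁻¹ = kg·m²·s⁻³·A⁻².
lx = m⁻²·cd.
So lx⁻² = m⁴·cd⁻².
H = kg·m²·s⁻²·A⁻².
So H² = kg²·m⁴·s⁻⁴·A⁻⁴.
C = s·A.
So C⁻² = s⁻²·A⁻².
Combining: Ω·S⁻¹·lx⁻²·H²·C⁻² = (kg·m²·s⁻³·A⁻²) · (kg·m²·s⁻³·A⁻²) · (m⁴·cd⁻²) · (kg²·m⁴·s⁻⁴·A⁻⁴) · (s⁻²·A⁻²) = kg⁴·m¹²·s⁻¹²·A⁻¹⁰·cd⁻².
The exponent of A is -10.

-10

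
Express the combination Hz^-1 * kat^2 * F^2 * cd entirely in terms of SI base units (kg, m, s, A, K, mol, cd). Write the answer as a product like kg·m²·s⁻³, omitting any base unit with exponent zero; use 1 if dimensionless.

kg⁻²·m⁻⁴·s⁷·A⁴·mol²·cd

Hz = 1/s = s⁻¹ (frequency is cycles per second).
So Hz⁻¹ = s.
kat = mol/s = s⁻¹·mol (catalytic activity).
So kat² = s⁻²·mol².
F = C/V (capacitance = charge per voltage),
    = A·s/(kg·m²·s⁻³·A⁻¹) (substituting C and V),
    = kg⁻¹·m⁻²·s⁴·A².
So F² = kg⁻²·m⁻⁴·s⁸·A⁴.
Combining: Hz⁻¹·kat²·F²·cd = s · (s⁻²·mol²) · (kg⁻²·m⁻⁴·s⁸·A⁴) · cd = kg⁻²·m⁻⁴·s⁷·A⁴·mol²·cd.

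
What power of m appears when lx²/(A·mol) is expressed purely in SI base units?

lx = m⁻²·cd.
So lx² = m⁻⁴·cd².
Combining: A⁻¹·mol⁻¹·lx² = A⁻¹ · mol⁻¹ · (m⁻⁴·cd²) = m⁻⁴·A⁻¹·mol⁻¹·cd².
The exponent of m is -4.

-4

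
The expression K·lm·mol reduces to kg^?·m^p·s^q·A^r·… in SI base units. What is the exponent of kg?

lm = cd·sr = cd (luminous flux; sr is dimensionless).
Combining: K·lm·mol = K · cd · mol = K·mol·cd.
The exponent of kg is 0.

0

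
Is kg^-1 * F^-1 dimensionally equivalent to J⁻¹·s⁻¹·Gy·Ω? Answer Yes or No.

Left side:
  F = C/V (capacitance = charge per voltage),
      = A·s/(kg·m²·s⁻³·A⁻¹) (substituting C and V),
      = kg⁻¹·m⁻²·s⁴·A².
  So F⁻¹ = kg·m²·s⁻⁴·A⁻².
  Combining: kg⁻¹·F⁻¹ = kg⁻¹ · (kg·m²·s⁻⁴·A⁻²) = m²·s⁻⁴·A⁻².
Right side:
  J = N·m (work = force × distance),
      = kg·m²·s⁻².
  So J⁻¹ = kg⁻¹·m⁻²·s².
  Gy = J/kg (absorbed dose = energy per mass),
      = m²·s⁻².
  Ω = V/A (resistance = voltage per current),
      = kg·m²·s⁻³·A⁻².
  Combining: J⁻¹·s⁻¹·Gy·Ω = (kg⁻¹·m⁻²·s²) · s⁻¹ · (m²·s⁻²) · (kg·m²·s⁻³·A⁻²) = m²·s⁻⁴·A⁻².
Both reduce to m²·s⁻⁴·A⁻².

Yes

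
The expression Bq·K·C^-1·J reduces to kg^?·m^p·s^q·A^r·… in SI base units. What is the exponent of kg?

Bq = 1/s = s⁻¹ (activity is decays per second).
C = A·s = s·A (charge = current × time).
So C⁻¹ = s⁻¹·A⁻¹.
J = N·m (work = force × distance),
    = kg·m²·s⁻².
Combining: Bq·K·C⁻¹·J = s⁻¹ · K · (s⁻¹·A⁻¹) · (kg·m²·s⁻²) = kg·m²·s⁻⁴·A⁻¹·K.
The exponent of kg is 1.

1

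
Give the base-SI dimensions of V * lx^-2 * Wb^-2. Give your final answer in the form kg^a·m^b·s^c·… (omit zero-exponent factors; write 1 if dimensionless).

V = kg·m²·s⁻³·A⁻¹.
lx = m⁻²·cd.
So lx⁻² = m⁴·cd⁻².
Wb = kg·m²·s⁻²·A⁻¹.
So Wb⁻² = kg⁻²·m⁻⁴·s⁴·A².
Combining: V·lx⁻²·Wb⁻² = (kg·m²·s⁻³·A⁻¹) · (m⁴·cd⁻²) · (kg⁻²·m⁻⁴·s⁴·A²) = kg⁻¹·m²·s·A·cd⁻².

kg⁻¹·m²·s·A·cd⁻²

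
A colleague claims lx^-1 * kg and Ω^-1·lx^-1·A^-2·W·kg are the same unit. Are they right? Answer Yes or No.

Yes

Left side:
  lx = lm/m² (illuminance = luminous flux per area),
      = m⁻²·cd.
  So lx⁻¹ = m²·cd⁻¹.
  Combining: lx⁻¹·kg = (m²·cd⁻¹) · kg = kg·m²·cd⁻¹.
Right side:
  Ω = V/A (resistance = voltage per current),
      = kg·m²·s⁻³·A⁻².
  So Ω⁻¹ = kg⁻¹·m⁻²·s³·A².
  lx = lm/m² (illuminance = luminous flux per area),
      = m⁻²·cd.
  So lx⁻¹ = m²·cd⁻¹.
  W = J/s (power = energy per time),
      = kg·m²·s⁻³.
  Combining: Ω⁻¹·lx⁻¹·A⁻²·W·kg = (kg⁻¹·m⁻²·s³·A²) · (m²·cd⁻¹) · A⁻² · (kg·m²·s⁻³) · kg = kg·m²·cd⁻¹.
Both reduce to kg·m²·cd⁻¹.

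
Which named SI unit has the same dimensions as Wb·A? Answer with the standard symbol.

Wb = kg·m²·s⁻²·A⁻¹.
Combining: Wb·A = (kg·m²·s⁻²·A⁻¹) · A = kg·m²·s⁻².
kg·m²·s⁻² is the base-SI form of the joule.

J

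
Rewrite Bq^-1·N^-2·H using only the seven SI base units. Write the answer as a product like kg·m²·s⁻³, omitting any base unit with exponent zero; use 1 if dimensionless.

Bq = 1/s = s⁻¹ (activity is decays per second).
So Bq⁻¹ = s.
N = kg·m/s² = kg·m·s⁻² (force = mass × acceleration).
So N⁻² = kg⁻²·m⁻²·s⁴.
H = Wb/A (inductance = flux per current),
    = kg·m²·s⁻²·A⁻².
Combining: Bq⁻¹·N⁻²·H = s · (kg⁻²·m⁻²·s⁴) · (kg·m²·s⁻²·A⁻²) = kg⁻¹·s³·A⁻².

kg⁻¹·s³·A⁻²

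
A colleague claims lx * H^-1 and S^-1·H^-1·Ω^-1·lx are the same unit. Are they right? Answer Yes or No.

Yes

Left side:
  lx = lm/m² (illuminance = luminous flux per area),
      = m⁻²·cd.
  H = Wb/A (inductance = flux per current),
      = kg·m²·s⁻²·A⁻².
  So H⁻¹ = kg⁻¹·m⁻²·s²·A².
  Combining: lx·H⁻¹ = (m⁻²·cd) · (kg⁻¹·m⁻²·s²·A²) = kg⁻¹·m⁻⁴·s²·A²·cd.
Right side:
  S = 1/Ω (conductance is reciprocal resistance),
      = kg⁻¹·m⁻²·s³·A².
  So S⁻¹ = kg·m²·s⁻³·A⁻².
  H = Wb/A (inductance = flux per current),
      = kg·m²·s⁻²·A⁻².
  So H⁻¹ = kg⁻¹·m⁻²·s²·A².
  Ω = V/A (resistance = voltage per current),
      = kg·m²·s⁻³·A⁻².
  So Ω⁻¹ = kg⁻¹·m⁻²·s³·A².
  lx = lm/m² (illuminance = luminous flux per area),
      = m⁻²·cd.
  Combining: S⁻¹·H⁻¹·Ω⁻¹·lx = (kg·m²·s⁻³·A⁻²) · (kg⁻¹·m⁻²·s²·A²) · (kg⁻¹·m⁻²·s³·A²) · (m⁻²·cd) = kg⁻¹·m⁻⁴·s²·A²·cd.
Both reduce to kg⁻¹·m⁻⁴·s²·A²·cd.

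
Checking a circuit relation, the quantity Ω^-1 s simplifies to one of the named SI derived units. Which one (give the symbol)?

F

Ω = V/A (resistance = voltage per current),
    = kg·m²·s⁻³·A⁻².
So Ω⁻¹ = kg⁻¹·m⁻²·s³·A².
Combining: Ω⁻¹·s = (kg⁻¹·m⁻²·s³·A²) · s = kg⁻¹·m⁻²·s⁴·A².
kg⁻¹·m⁻²·s⁴·A² is the base-SI form of the farad.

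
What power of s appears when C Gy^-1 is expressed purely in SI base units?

3

C = s·A.
Gy = m²·s⁻².
So Gy⁻¹ = m⁻²·s².
Combining: C·Gy⁻¹ = (s·A) · (m⁻²·s²) = m⁻²·s³·A.
The exponent of s is 3.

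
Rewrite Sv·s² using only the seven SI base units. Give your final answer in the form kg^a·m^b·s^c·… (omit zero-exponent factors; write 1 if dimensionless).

m²

Sv = J/kg (equivalent dose = energy per mass),
    = m²·s⁻².
Combining: Sv·s² = (m²·s⁻²) · s² = m².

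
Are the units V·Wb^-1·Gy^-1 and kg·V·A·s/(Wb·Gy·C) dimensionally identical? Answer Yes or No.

No

Left side:
  V = W/A (potential = power per current),
      = kg·m²·s⁻³·A⁻¹.
  Wb = V·s (flux: a volt is a weber per second),
      = kg·m²·s⁻²·A⁻¹.
  So Wb⁻¹ = kg⁻¹·m⁻²·s²·A.
  Gy = J/kg (absorbed dose = energy per mass),
      = m²·s⁻².
  So Gy⁻¹ = m⁻²·s².
  Combining: V·Wb⁻¹·Gy⁻¹ = (kg·m²·s⁻³·A⁻¹) · (kg⁻¹·m⁻²·s²·A) · (m⁻²·s²) = m⁻²·s.
Right side:
  V = kg·m²·s⁻³·A⁻¹.
  Wb = kg·m²·s⁻²·A⁻¹.
  So Wb⁻¹ = kg⁻¹·m⁻²·s²·A.
  Gy = m²·s⁻².
  So Gy⁻¹ = m⁻²·s².
  C = s·A.
  So C⁻¹ = s⁻¹·A⁻¹.
  Combining: kg·V·Wb⁻¹·Gy⁻¹·A·s·C⁻¹ = kg · (kg·m²·s⁻³·A⁻¹) · (kg⁻¹·m⁻²·s²·A) · (m⁻²·s²) · A · s · (s⁻¹·A⁻¹) = kg·m⁻²·s.
Left is m⁻²·s; right is kg·m⁻²·s — different.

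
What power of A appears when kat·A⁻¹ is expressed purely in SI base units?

kat = mol/s = s⁻¹·mol (catalytic activity).
Combining: kat·A⁻¹ = (s⁻¹·mol) · A⁻¹ = s⁻¹·A⁻¹·mol.
The exponent of A is -1.

-1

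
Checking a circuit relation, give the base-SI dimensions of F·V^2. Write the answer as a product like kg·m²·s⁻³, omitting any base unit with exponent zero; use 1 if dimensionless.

kg·m²·s⁻²

F = kg⁻¹·m⁻²·s⁴·A².
V = kg·m²·s⁻³·A⁻¹.
So V² = kg²·m⁴·s⁻⁶·A⁻².
Combining: F·V² = (kg⁻¹·m⁻²·s⁴·A²) · (kg²·m⁴·s⁻⁶·A⁻²) = kg·m²·s⁻².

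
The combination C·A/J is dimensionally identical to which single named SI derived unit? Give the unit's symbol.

S

C = s·A.
J = kg·m²·s⁻².
So J⁻¹ = kg⁻¹·m⁻²·s².
Combining: C·J⁻¹·A = (s·A) · (kg⁻¹·m⁻²·s²) · A = kg⁻¹·m⁻²·s³·A².
kg⁻¹·m⁻²·s³·A² is the base-SI form of the siemens.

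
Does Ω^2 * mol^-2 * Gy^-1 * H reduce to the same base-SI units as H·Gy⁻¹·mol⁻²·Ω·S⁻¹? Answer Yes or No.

Left side:
  Ω = kg·m²·s⁻³·A⁻².
  So Ω² = kg²·m⁴·s⁻⁶·A⁻⁴.
  Gy = m²·s⁻².
  So Gy⁻¹ = m⁻²·s².
  H = kg·m²·s⁻²·A⁻².
  Combining: Ω²·mol⁻²·Gy⁻¹·H = (kg²·m⁴·s⁻⁶·A⁻⁴) · mol⁻² · (m⁻²·s²) · (kg·m²·s⁻²·A⁻²) = kg³·m⁴·s⁻⁶·A⁻⁶·mol⁻².
Right side:
  H = Wb/A (inductance = flux per current),
      = kg·m²·s⁻²·A⁻².
  Gy = J/kg (absorbed dose = energy per mass),
      = m²·s⁻².
  So Gy⁻¹ = m⁻²·s².
  Ω = V/A (resistance = voltage per current),
      = kg·m²·s⁻³·A⁻².
  S = 1/Ω (conductance is reciprocal resistance),
      = kg⁻¹·m⁻²·s³·A².
  So S⁻¹ = kg·m²·s⁻³·A⁻².
  Combining: H·Gy⁻¹·mol⁻²·Ω·S⁻¹ = (kg·m²·s⁻²·A⁻²) · (m⁻²·s²) · mol⁻² · (kg·m²·s⁻³·A⁻²) · (kg·m²·s⁻³·A⁻²) = kg³·m⁴·s⁻⁶·A⁻⁶·mol⁻².
Both reduce to kg³·m⁴·s⁻⁶·A⁻⁶·mol⁻².

Yes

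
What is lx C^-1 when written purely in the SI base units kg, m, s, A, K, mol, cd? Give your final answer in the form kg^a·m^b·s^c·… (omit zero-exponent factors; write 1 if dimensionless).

m⁻²·s⁻¹·A⁻¹·cd

lx = m⁻²·cd.
C = s·A.
So C⁻¹ = s⁻¹·A⁻¹.
Combining: lx·C⁻¹ = (m⁻²·cd) · (s⁻¹·A⁻¹) = m⁻²·s⁻¹·A⁻¹·cd.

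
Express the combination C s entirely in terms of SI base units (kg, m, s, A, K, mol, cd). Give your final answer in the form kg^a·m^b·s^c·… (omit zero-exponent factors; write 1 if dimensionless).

s²·A

C = s·A.
Combining: C·s = (s·A) · s = s²·A.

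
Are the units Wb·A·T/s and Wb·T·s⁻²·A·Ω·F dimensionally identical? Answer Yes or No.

Yes

Left side:
  Wb = kg·m²·s⁻²·A⁻¹.
  T = kg·s⁻²·A⁻¹.
  Combining: Wb·s⁻¹·A·T = (kg·m²·s⁻²·A⁻¹) · s⁻¹ · A · (kg·s⁻²·A⁻¹) = kg²·m²·s⁻⁵·A⁻¹.
Right side:
  Wb = V·s (flux: a volt is a weber per second),
      = kg·m²·s⁻²·A⁻¹.
  T = Wb/m² (flux density = flux per area),
      = kg·s⁻²·A⁻¹.
  Ω = V/A (resistance = voltage per current),
      = kg·m²·s⁻³·A⁻².
  F = C/V (capacitance = charge per voltage),
      = A·s/(kg·m²·s⁻³·A⁻¹) (substituting C and V),
      = kg⁻¹·m⁻²·s⁴·A².
  Combining: Wb·T·s⁻²·A·Ω·F = (kg·m²·s⁻²·A⁻¹) · (kg·s⁻²·A⁻¹) · s⁻² · A · (kg·m²·s⁻³·A⁻²) · (kg⁻¹·m⁻²·s⁴·A²) = kg²·m²·s⁻⁵·A⁻¹.
Both reduce to kg²·m²·s⁻⁵·A⁻¹.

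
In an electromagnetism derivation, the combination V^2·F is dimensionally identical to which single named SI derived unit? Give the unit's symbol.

V = W/A (potential = power per current),
    = kg·m²·s⁻³·A⁻¹.
So V² = kg²·m⁴·s⁻⁶·A⁻².
F = C/V (capacitance = charge per voltage),
    = A·s/(kg·m²·s⁻³·A⁻¹) (substituting C and V),
    = kg⁻¹·m⁻²·s⁴·A².
Combining: V²·F = (kg²·m⁴·s⁻⁶·A⁻²) · (kg⁻¹·m⁻²·s⁴·A²) = kg·m²·s⁻².
kg·m²·s⁻² is the base-SI form of the joule.

J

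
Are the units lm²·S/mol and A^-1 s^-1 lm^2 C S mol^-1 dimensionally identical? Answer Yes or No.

Yes

Left side:
  lm = cd·sr = cd (luminous flux; sr is dimensionless).
  So lm² = cd².
  S = 1/Ω (conductance is reciprocal resistance),
      = kg⁻¹·m⁻²·s³·A².
  Combining: mol⁻¹·lm²·S = mol⁻¹ · cd² · (kg⁻¹·m⁻²·s³·A²) = kg⁻¹·m⁻²·s³·A²·mol⁻¹·cd².
Right side:
  lm = cd·sr = cd (luminous flux; sr is dimensionless).
  So lm² = cd².
  C = A·s = s·A (charge = current × time).
  S = 1/Ω (conductance is reciprocal resistance),
      = kg⁻¹·m⁻²·s³·A².
  Combining: A⁻¹·s⁻¹·lm²·C·S·mol⁻¹ = A⁻¹ · s⁻¹ · cd² · (s·A) · (kg⁻¹·m⁻²·s³·A²) · mol⁻¹ = kg⁻¹·m⁻²·s³·A²·mol⁻¹·cd².
Both reduce to kg⁻¹·m⁻²·s³·A²·mol⁻¹·cd².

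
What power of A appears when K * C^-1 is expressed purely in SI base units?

-1

C = A·s = s·A (charge = current × time).
So C⁻¹ = s⁻¹·A⁻¹.
Combining: K·C⁻¹ = K · (s⁻¹·A⁻¹) = s⁻¹·A⁻¹·K.
The exponent of A is -1.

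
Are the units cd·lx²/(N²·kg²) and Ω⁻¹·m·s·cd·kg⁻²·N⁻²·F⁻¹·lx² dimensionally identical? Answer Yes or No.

No

Left side:
  lx = lm/m² (illuminance = luminous flux per area),
      = m⁻²·cd.
  So lx² = m⁻⁴·cd².
  N = kg·m/s² = kg·m·s⁻² (force = mass × acceleration).
  So N⁻² = kg⁻²·m⁻²·s⁴.
  Combining: cd·lx²·N⁻²·kg⁻² = cd · (m⁻⁴·cd²) · (kg⁻²·m⁻²·s⁴) · kg⁻² = kg⁻⁴·m⁻⁶·s⁴·cd³.
Right side:
  Ω = kg·m²·s⁻³·A⁻².
  So Ω⁻¹ = kg⁻¹·m⁻²·s³·A².
  N = kg·m·s⁻².
  So N⁻² = kg⁻²·m⁻²·s⁴.
  F = kg⁻¹·m⁻²·s⁴·A².
  So F⁻¹ = kg·m²·s⁻⁴·A⁻².
  lx = m⁻²·cd.
  So lx² = m⁻⁴·cd².
  Combining: Ω⁻¹·m·s·cd·kg⁻²·N⁻²·F⁻¹·lx² = (kg⁻¹·m⁻²·s³·A²) · m · s · cd · kg⁻² · (kg⁻²·m⁻²·s⁴) · (kg·m²·s⁻⁴·A⁻²) · (m⁻⁴·cd²) = kg⁻⁴·m⁻⁵·s⁴·cd³.
Left is kg⁻⁴·m⁻⁶·s⁴·cd³; right is kg⁻⁴·m⁻⁵·s⁴·cd³ — different.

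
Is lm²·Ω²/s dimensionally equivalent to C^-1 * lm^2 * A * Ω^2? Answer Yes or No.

Yes

Left side:
  lm = cd·sr = cd (luminous flux; sr is dimensionless).
  So lm² = cd².
  Ω = V/A (resistance = voltage per current),
      = kg·m²·s⁻³·A⁻².
  So Ω² = kg²·m⁴·s⁻⁶·A⁻⁴.
  Combining: lm²·s⁻¹·Ω² = cd² · s⁻¹ · (kg²·m⁴·s⁻⁶·A⁻⁴) = kg²·m⁴·s⁻⁷·A⁻⁴·cd².
Right side:
  C = A·s = s·A (charge = current × time).
  So C⁻¹ = s⁻¹·A⁻¹.
  lm = cd·sr = cd (luminous flux; sr is dimensionless).
  So lm² = cd².
  Ω = V/A (resistance = voltage per current),
      = kg·m²·s⁻³·A⁻².
  So Ω² = kg²·m⁴·s⁻⁶·A⁻⁴.
  Combining: C⁻¹·lm²·A·Ω² = (s⁻¹·A⁻¹) · cd² · A · (kg²·m⁴·s⁻⁶·A⁻⁴) = kg²·m⁴·s⁻⁷·A⁻⁴·cd².
Both reduce to kg²·m⁴·s⁻⁷·A⁻⁴·cd².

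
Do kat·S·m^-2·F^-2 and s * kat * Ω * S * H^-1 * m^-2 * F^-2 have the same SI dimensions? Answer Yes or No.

Yes

Left side:
  kat = mol/s = s⁻¹·mol (catalytic activity).
  S = 1/Ω (conductance is reciprocal resistance),
      = kg⁻¹·m⁻²·s³·A².
  F = C/V (capacitance = charge per voltage),
      = A·s/(kg·m²·s⁻³·A⁻¹) (substituting C and V),
      = kg⁻¹·m⁻²·s⁴·A².
  So F⁻² = kg²·m⁴·s⁻⁸·A⁻⁴.
  Combining: kat·S·m⁻²·F⁻² = (s⁻¹·mol) · (kg⁻¹·m⁻²·s³·A²) · m⁻² · (kg²·m⁴·s⁻⁸·A⁻⁴) = kg·s⁻⁶·A⁻²·mol.
Right side:
  kat = s⁻¹·mol.
  Ω = kg·m²·s⁻³·A⁻².
  S = kg⁻¹·m⁻²·s³·A².
  H = kg·m²·s⁻²·A⁻².
  So H⁻¹ = kg⁻¹·m⁻²·s²·A².
  F = kg⁻¹·m⁻²·s⁴·A².
  So F⁻² = kg²·m⁴·s⁻⁸·A⁻⁴.
  Combining: s·kat·Ω·S·H⁻¹·m⁻²·F⁻² = s · (s⁻¹·mol) · (kg·m²·s⁻³·A⁻²) · (kg⁻¹·m⁻²·s³·A²) · (kg⁻¹·m⁻²·s²·A²) · m⁻² · (kg²·m⁴·s⁻⁸·A⁻⁴) = kg·s⁻⁶·A⁻²·mol.
Both reduce to kg·s⁻⁶·A⁻²·mol.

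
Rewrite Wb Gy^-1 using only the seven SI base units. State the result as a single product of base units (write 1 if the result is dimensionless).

kg·A⁻¹

Wb = V·s (flux: a volt is a weber per second),
    = kg·m²·s⁻²·A⁻¹.
Gy = J/kg (absorbed dose = energy per mass),
    = m²·s⁻².
So Gy⁻¹ = m⁻²·s².
Combining: Wb·Gy⁻¹ = (kg·m²·s⁻²·A⁻¹) · (m⁻²·s²) = kg·A⁻¹.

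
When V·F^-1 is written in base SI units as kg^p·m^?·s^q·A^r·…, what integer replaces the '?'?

V = W/A (potential = power per current),
    = kg·m²·s⁻³·A⁻¹.
F = C/V (capacitance = charge per voltage),
    = A·s/(kg·m²·s⁻³·A⁻¹) (substituting C and V),
    = kg⁻¹·m⁻²·s⁴·A².
So F⁻¹ = kg·m²·s⁻⁴·A⁻².
Combining: V·F⁻¹ = (kg·m²·s⁻³·A⁻¹) · (kg·m²·s⁻⁴·A⁻²) = kg²·m⁴·s⁻⁷·A⁻³.
The exponent of m is 4.

4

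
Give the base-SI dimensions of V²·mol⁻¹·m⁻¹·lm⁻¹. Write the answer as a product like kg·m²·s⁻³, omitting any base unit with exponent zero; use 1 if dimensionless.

V = W/A (potential = power per current),
    = kg·m²·s⁻³·A⁻¹.
So V² = kg²·m⁴·s⁻⁶·A⁻².
lm = cd·sr = cd (luminous flux; sr is dimensionless).
So lm⁻¹ = cd⁻¹.
Combining: V²·mol⁻¹·m⁻¹·lm⁻¹ = (kg²·m⁴·s⁻⁶·A⁻²) · mol⁻¹ · m⁻¹ · cd⁻¹ = kg²·m³·s⁻⁶·A⁻²·mol⁻¹·cd⁻¹.

kg²·m³·s⁻⁶·A⁻²·mol⁻¹·cd⁻¹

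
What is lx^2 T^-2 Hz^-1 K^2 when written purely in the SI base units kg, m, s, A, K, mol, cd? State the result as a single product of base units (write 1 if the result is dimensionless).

lx = lm/m² (illuminance = luminous flux per area),
    = m⁻²·cd.
So lx² = m⁻⁴·cd².
T = Wb/m² (flux density = flux per area),
    = kg·s⁻²·A⁻¹.
So T⁻² = kg⁻²·s⁴·A².
Hz = 1/s = s⁻¹ (frequency is cycles per second).
So Hz⁻¹ = s.
Combining: lx²·T⁻²·Hz⁻¹·K² = (m⁻⁴·cd²) · (kg⁻²·s⁴·A²) · s · K² = kg⁻²·m⁻⁴·s⁵·A²·K²·cd².

kg⁻²·m⁻⁴·s⁵·A²·K²·cd²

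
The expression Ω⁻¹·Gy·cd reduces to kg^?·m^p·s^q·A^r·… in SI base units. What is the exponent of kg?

Ω = kg·m²·s⁻³·A⁻².
So Ω⁻¹ = kg⁻¹·m⁻²·s³·A².
Gy = m²·s⁻².
Combining: Ω⁻¹·Gy·cd = (kg⁻¹·m⁻²·s³·A²) · (m²·s⁻²) · cd = kg⁻¹·s·A²·cd.
The exponent of kg is -1.

-1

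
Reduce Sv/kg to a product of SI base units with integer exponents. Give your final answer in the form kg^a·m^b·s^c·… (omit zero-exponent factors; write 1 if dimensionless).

kg⁻¹·m²·s⁻²

Sv = m²·s⁻².
Combining: Sv·kg⁻¹ = (m²·s⁻²) · kg⁻¹ = kg⁻¹·m²·s⁻².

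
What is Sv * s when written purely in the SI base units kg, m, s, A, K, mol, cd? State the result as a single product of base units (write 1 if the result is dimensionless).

m²·s⁻¹

Sv = m²·s⁻².
Combining: Sv·s = (m²·s⁻²) · s = m²·s⁻¹.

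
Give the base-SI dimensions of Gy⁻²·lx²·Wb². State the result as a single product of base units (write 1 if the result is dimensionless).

kg²·m⁻⁴·A⁻²·cd²

Gy = J/kg (absorbed dose = energy per mass),
    = m²·s⁻².
So Gy⁻² = m⁻⁴·s⁴.
lx = lm/m² (illuminance = luminous flux per area),
    = m⁻²·cd.
So lx² = m⁻⁴·cd².
Wb = V·s (flux: a volt is a weber per second),
    = kg·m²·s⁻²·A⁻¹.
So Wb² = kg²·m⁴·s⁻⁴·A⁻².
Combining: Gy⁻²·lx²·Wb² = (m⁻⁴·s⁴) · (m⁻⁴·cd²) · (kg²·m⁴·s⁻⁴·A⁻²) = kg²·m⁻⁴·A⁻²·cd².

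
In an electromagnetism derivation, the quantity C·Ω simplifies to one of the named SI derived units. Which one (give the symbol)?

Wb

C = s·A.
Ω = kg·m²·s⁻³·A⁻².
Combining: C·Ω = (s·A) · (kg·m²·s⁻³·A⁻²) = kg·m²·s⁻²·A⁻¹.
kg·m²·s⁻²·A⁻¹ is the base-SI form of the weber.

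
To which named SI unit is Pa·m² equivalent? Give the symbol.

Pa = N/m² (pressure = force per area),
    = kg·m⁻¹·s⁻².
Combining: Pa·m² = (kg·m⁻¹·s⁻²) · m² = kg·m·s⁻².
kg·m·s⁻² is the base-SI form of the newton.

N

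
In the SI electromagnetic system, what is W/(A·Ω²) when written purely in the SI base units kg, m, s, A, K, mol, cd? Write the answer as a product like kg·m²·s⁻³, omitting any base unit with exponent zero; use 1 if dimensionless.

kg⁻¹·m⁻²·s³·A³

W = J/s (power = energy per time),
    = kg·m²·s⁻³.
Ω = V/A (resistance = voltage per current),
    = kg·m²·s⁻³·A⁻².
So Ω⁻² = kg⁻²·m⁻⁴·s⁶·A⁴.
Combining: A⁻¹·W·Ω⁻² = A⁻¹ · (kg·m²·s⁻³) · (kg⁻²·m⁻⁴·s⁶·A⁴) = kg⁻¹·m⁻²·s³·A³.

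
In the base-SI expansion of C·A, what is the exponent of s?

C = s·A.
Combining: C·A = (s·A) · A = s·A².
The exponent of s is 1.

1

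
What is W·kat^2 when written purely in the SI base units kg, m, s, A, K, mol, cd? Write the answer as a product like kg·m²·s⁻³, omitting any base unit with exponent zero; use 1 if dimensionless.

kg·m²·s⁻⁵·mol²

W = J/s (power = energy per time),
    = kg·m²·s⁻³.
kat = mol/s = s⁻¹·mol (catalytic activity).
So kat² = s⁻²·mol².
Combining: W·kat² = (kg·m²·s⁻³) · (s⁻²·mol²) = kg·m²·s⁻⁵·mol².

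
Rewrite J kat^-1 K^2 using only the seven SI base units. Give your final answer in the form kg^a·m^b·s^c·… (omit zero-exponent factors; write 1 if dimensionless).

kg·m²·s⁻¹·K²·mol⁻¹

J = N·m (work = force × distance),
    = kg·m²·s⁻².
kat = mol/s = s⁻¹·mol (catalytic activity).
So kat⁻¹ = s·mol⁻¹.
Combining: J·kat⁻¹·K² = (kg·m²·s⁻²) · (s·mol⁻¹) · K² = kg·m²·s⁻¹·K²·mol⁻¹.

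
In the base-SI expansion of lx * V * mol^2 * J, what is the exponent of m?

2

lx = lm/m² (illuminance = luminous flux per area),
    = m⁻²·cd.
V = W/A (potential = power per current),
    = kg·m²·s⁻³·A⁻¹.
J = N·m (work = force × distance),
    = kg·m²·s⁻².
Combining: lx·V·mol²·J = (m⁻²·cd) · (kg·m²·s⁻³·A⁻¹) · mol² · (kg·m²·s⁻²) = kg²·m²·s⁻⁵·A⁻¹·mol²·cd.
The exponent of m is 2.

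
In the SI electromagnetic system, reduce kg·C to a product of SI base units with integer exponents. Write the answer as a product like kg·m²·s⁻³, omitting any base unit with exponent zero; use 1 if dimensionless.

C = A·s = s·A (charge = current × time).
Combining: kg·C = kg · (s·A) = kg·s·A.

kg·s·A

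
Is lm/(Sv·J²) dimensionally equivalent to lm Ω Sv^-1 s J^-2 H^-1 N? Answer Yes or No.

No

Left side:
  Sv = J/kg (equivalent dose = energy per mass),
      = m²·s⁻².
  So Sv⁻¹ = m⁻²·s².
  lm = cd·sr = cd (luminous flux; sr is dimensionless).
  J = N·m (work = force × distance),
      = kg·m²·s⁻².
  So J⁻² = kg⁻²·m⁻⁴·s⁴.
  Combining: Sv⁻¹·lm·J⁻² = (m⁻²·s²) · cd · (kg⁻²·m⁻⁴·s⁴) = kg⁻²·m⁻⁶·s⁶·cd.
Right side:
  lm = cd·sr = cd (luminous flux; sr is dimensionless).
  Ω = V/A (resistance = voltage per current),
      = kg·m²·s⁻³·A⁻².
  Sv = J/kg (equivalent dose = energy per mass),
      = m²·s⁻².
  So Sv⁻¹ = m⁻²·s².
  J = N·m (work = force × distance),
      = kg·m²·s⁻².
  So J⁻² = kg⁻²·m⁻⁴·s⁴.
  H = Wb/A (inductance = flux per current),
      = kg·m²·s⁻²·A⁻².
  So H⁻¹ = kg⁻¹·m⁻²·s²·A².
  N = kg·m/s² = kg·m·s⁻² (force = mass × acceleration).
  Combining: lm·Ω·Sv⁻¹·s·J⁻²·H⁻¹·N = cd · (kg·m²·s⁻³·A⁻²) · (m⁻²·s²) · s · (kg⁻²·m⁻⁴·s⁴) · (kg⁻¹·m⁻²·s²·A²) · (kg·m·s⁻²) = kg⁻¹·m⁻⁵·s⁴·cd.
Left is kg⁻²·m⁻⁶·s⁶·cd; right is kg⁻¹·m⁻⁵·s⁴·cd — different.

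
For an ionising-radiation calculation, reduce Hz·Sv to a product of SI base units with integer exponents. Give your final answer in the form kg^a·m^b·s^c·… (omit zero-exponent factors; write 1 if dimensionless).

Hz = s⁻¹.
Sv = m²·s⁻².
Combining: Hz·Sv = s⁻¹ · (m²·s⁻²) = m²·s⁻³.

m²·s⁻³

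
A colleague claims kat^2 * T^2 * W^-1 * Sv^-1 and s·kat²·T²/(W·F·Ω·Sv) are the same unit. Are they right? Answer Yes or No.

Yes

Left side:
  kat = mol/s = s⁻¹·mol (catalytic activity).
  So kat² = s⁻²·mol².
  T = Wb/m² (flux density = flux per area),
      = kg·s⁻²·A⁻¹.
  So T² = kg²·s⁻⁴·A⁻².
  W = J/s (power = energy per time),
      = kg·m²·s⁻³.
  So W⁻¹ = kg⁻¹·m⁻²·s³.
  Sv = J/kg (equivalent dose = energy per mass),
      = m²·s⁻².
  So Sv⁻¹ = m⁻²·s².
  Combining: kat²·T²·W⁻¹·Sv⁻¹ = (s⁻²·mol²) · (kg²·s⁻⁴·A⁻²) · (kg⁻¹·m⁻²·s³) · (m⁻²·s²) = kg·m⁻⁴·s⁻¹·A⁻²·mol².
Right side:
  kat = mol/s = s⁻¹·mol (catalytic activity).
  So kat² = s⁻²·mol².
  T = Wb/m² (flux density = flux per area),
      = kg·s⁻²·A⁻¹.
  So T² = kg²·s⁻⁴·A⁻².
  W = J/s (power = energy per time),
      = kg·m²·s⁻³.
  So W⁻¹ = kg⁻¹·m⁻²·s³.
  F = C/V (capacitance = charge per voltage),
      = A·s/(kg·m²·s⁻³·A⁻¹) (substituting C and V),
      = kg⁻¹·m⁻²·s⁴·A².
  So F⁻¹ = kg·m²·s⁻⁴·A⁻².
  Ω = V/A (resistance = voltage per current),
      = kg·m²·s⁻³·A⁻².
  So Ω⁻¹ = kg⁻¹·m⁻²·s³·A².
  Sv = J/kg (equivalent dose = energy per mass),
      = m²·s⁻².
  So Sv⁻¹ = m⁻²·s².
  Combining: s·kat²·T²·W⁻¹·F⁻¹·Ω⁻¹·Sv⁻¹ = s · (s⁻²·mol²) · (kg²·s⁻⁴·A⁻²) · (kg⁻¹·m⁻²·s³) · (kg·m²·s⁻⁴·A⁻²) · (kg⁻¹·m⁻²·s³·A²) · (m⁻²·s²) = kg·m⁻⁴·s⁻¹·A⁻²·mol².
Both reduce to kg·m⁻⁴·s⁻¹·A⁻²·mol².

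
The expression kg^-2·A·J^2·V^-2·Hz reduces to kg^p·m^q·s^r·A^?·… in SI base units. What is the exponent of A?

3

J = kg·m²·s⁻².
So J² = kg²·m⁴·s⁻⁴.
V = kg·m²·s⁻³·A⁻¹.
So V⁻² = kg⁻²·m⁻⁴·s⁶·A².
Hz = s⁻¹.
Combining: kg⁻²·A·J²·V⁻²·Hz = kg⁻² · A · (kg²·m⁴·s⁻⁴) · (kg⁻²·m⁻⁴·s⁶·A²) · s⁻¹ = kg⁻²·s·A³.
The exponent of A is 3.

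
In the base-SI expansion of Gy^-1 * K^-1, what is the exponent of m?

-2

Gy = J/kg (absorbed dose = energy per mass),
    = m²·s⁻².
So Gy⁻¹ = m⁻²·s².
Combining: Gy⁻¹·K⁻¹ = (m⁻²·s²) · K⁻¹ = m⁻²·s²·K⁻¹.
The exponent of m is -2.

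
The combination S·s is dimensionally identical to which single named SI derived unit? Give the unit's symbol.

F

S = 1/Ω (conductance is reciprocal resistance),
    = kg⁻¹·m⁻²·s³·A².
Combining: S·s = (kg⁻¹·m⁻²·s³·A²) · s = kg⁻¹·m⁻²·s⁴·A².
kg⁻¹·m⁻²·s⁴·A² is the base-SI form of the farad.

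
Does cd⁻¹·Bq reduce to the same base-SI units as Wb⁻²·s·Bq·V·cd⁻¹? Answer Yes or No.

No

Left side:
  Bq = 1/s = s⁻¹ (activity is decays per second).
  Combining: cd⁻¹·Bq = cd⁻¹ · s⁻¹ = s⁻¹·cd⁻¹.
Right side:
  Wb = kg·m²·s⁻²·A⁻¹.
  So Wb⁻² = kg⁻²·m⁻⁴·s⁴·A².
  Bq = s⁻¹.
  V = kg·m²·s⁻³·A⁻¹.
  Combining: Wb⁻²·s·Bq·V·cd⁻¹ = (kg⁻²·m⁻⁴·s⁴·A²) · s · s⁻¹ · (kg·m²·s⁻³·A⁻¹) · cd⁻¹ = kg⁻¹·m⁻²·s·A·cd⁻¹.
Left is s⁻¹·cd⁻¹; right is kg⁻¹·m⁻²·s·A·cd⁻¹ — different.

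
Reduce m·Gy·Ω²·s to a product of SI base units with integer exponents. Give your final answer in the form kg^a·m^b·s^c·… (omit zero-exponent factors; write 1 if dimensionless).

kg²·m⁷·s⁻⁷·A⁻⁴

Gy = m²·s⁻².
Ω = kg·m²·s⁻³·A⁻².
So Ω² = kg²·m⁴·s⁻⁶·A⁻⁴.
Combining: m·Gy·Ω²·s = m · (m²·s⁻²) · (kg²·m⁴·s⁻⁶·A⁻⁴) · s = kg²·m⁷·s⁻⁷·A⁻⁴.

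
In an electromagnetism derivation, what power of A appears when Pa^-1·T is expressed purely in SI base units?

-1

Pa = N/m² (pressure = force per area),
    = kg·m⁻¹·s⁻².
So Pa⁻¹ = kg⁻¹·m·s².
T = Wb/m² (flux density = flux per area),
    = kg·s⁻²·A⁻¹.
Combining: Pa⁻¹·T = (kg⁻¹·m·s²) · (kg·s⁻²·A⁻¹) = m·A⁻¹.
The exponent of A is -1.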